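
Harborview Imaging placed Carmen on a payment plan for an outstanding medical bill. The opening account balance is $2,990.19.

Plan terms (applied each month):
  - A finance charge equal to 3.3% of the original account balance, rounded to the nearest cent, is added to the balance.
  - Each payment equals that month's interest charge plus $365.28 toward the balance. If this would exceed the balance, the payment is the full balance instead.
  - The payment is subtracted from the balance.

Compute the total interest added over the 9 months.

Month 1: opening $2,990.19; interest $98.68 → $3,088.87; payment $463.96; balance $2,624.91
Month 2: opening $2,624.91; interest $98.68 → $2,723.59; payment $463.96; balance $2,259.63
Month 3: opening $2,259.63; interest $98.68 → $2,358.31; payment $463.96; balance $1,894.35
Month 4: opening $1,894.35; interest $98.68 → $1,993.03; payment $463.96; balance $1,529.07
Month 5: opening $1,529.07; interest $98.68 → $1,627.75; payment $463.96; balance $1,163.79
Month 6: opening $1,163.79; interest $98.68 → $1,262.47; payment $463.96; balance $798.51
Month 7: opening $798.51; interest $98.68 → $897.19; payment $463.96; balance $433.23
Month 8: opening $433.23; interest $98.68 → $531.91; payment $463.96; balance $67.95
Month 9: opening $67.95; interest $98.68 → $166.63; payment $166.63; balance $0.00
Total interest: $98.68 + $98.68 + $98.68 + $98.68 + $98.68 + $98.68 + $98.68 + $98.68 + $98.68 = $888.12

$888.12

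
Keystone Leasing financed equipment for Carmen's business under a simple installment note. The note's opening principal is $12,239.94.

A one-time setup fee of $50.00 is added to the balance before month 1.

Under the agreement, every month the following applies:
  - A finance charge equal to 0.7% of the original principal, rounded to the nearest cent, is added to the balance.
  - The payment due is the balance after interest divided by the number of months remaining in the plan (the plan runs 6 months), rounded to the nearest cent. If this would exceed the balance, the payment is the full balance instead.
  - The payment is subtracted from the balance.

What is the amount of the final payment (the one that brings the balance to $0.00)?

$2,258.24

# | Opening | Interest | Payment | End bal
1 | $12,289.94 | $85.68 | $2,062.60 | $10,313.02
2 | $10,313.02 | $85.68 | $2,079.74 | $8,318.96
3 | $8,318.96 | $85.68 | $2,101.16 | $6,303.48
4 | $6,303.48 | $85.68 | $2,129.72 | $4,259.44
5 | $4,259.44 | $85.68 | $2,172.56 | $2,172.56
6 | $2,172.56 | $85.68 | $2,258.24 | $0.00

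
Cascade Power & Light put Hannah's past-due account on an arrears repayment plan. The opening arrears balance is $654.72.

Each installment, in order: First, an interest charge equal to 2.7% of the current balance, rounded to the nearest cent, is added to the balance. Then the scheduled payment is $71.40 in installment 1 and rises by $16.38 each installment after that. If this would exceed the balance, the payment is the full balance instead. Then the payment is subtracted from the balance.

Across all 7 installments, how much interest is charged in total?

$75.98

# | Opening | Interest | Payment | End bal
1 | $654.72 | $17.68 | $71.40 | $601.00
2 | $601.00 | $16.23 | $87.78 | $529.45
3 | $529.45 | $14.30 | $104.16 | $439.59
4 | $439.59 | $11.87 | $120.54 | $330.92
5 | $330.92 | $8.93 | $136.92 | $202.93
6 | $202.93 | $5.48 | $153.30 | $55.11
7 | $55.11 | $1.49 | $56.60 | $0.00
Total interest: $17.68 + $16.23 + $14.30 + $11.87 + $8.93 + $5.48 + $1.49 = $75.98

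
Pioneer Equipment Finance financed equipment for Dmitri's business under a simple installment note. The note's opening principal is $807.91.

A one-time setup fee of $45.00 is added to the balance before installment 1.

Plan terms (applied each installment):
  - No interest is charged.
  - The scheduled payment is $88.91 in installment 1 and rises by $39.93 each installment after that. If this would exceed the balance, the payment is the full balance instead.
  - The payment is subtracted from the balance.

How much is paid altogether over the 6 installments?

Installment 1: $852.91 − $88.91 → $764.00
Installment 2: $764.00 − $128.84 → $635.16
Installment 3: $635.16 − $168.77 → $466.39
Installment 4: $466.39 − $208.70 → $257.69
Installment 5: $257.69 − $248.63 → $9.06
Installment 6: $9.06 − $9.06 → $0.00
Total paid: $852.91

$852.91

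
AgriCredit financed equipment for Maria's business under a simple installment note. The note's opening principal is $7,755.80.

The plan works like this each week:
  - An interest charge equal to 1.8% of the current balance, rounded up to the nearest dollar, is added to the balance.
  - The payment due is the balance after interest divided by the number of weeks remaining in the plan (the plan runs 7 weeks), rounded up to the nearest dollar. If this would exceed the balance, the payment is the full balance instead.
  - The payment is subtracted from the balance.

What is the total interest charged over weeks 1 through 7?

$583.00

# | Opening | Interest | Payment | End bal
1 | $7,755.80 | $140.00 | $1,128.00 | $6,767.80
2 | $6,767.80 | $122.00 | $1,149.00 | $5,740.80
3 | $5,740.80 | $104.00 | $1,169.00 | $4,675.80
4 | $4,675.80 | $85.00 | $1,191.00 | $3,569.80
5 | $3,569.80 | $65.00 | $1,212.00 | $2,422.80
6 | $2,422.80 | $44.00 | $1,234.00 | $1,232.80
7 | $1,232.80 | $23.00 | $1,255.80 | $0.00
Total interest: $140.00 + $122.00 + $104.00 + $85.00 + $65.00 + $44.00 + $23.00 = $583.00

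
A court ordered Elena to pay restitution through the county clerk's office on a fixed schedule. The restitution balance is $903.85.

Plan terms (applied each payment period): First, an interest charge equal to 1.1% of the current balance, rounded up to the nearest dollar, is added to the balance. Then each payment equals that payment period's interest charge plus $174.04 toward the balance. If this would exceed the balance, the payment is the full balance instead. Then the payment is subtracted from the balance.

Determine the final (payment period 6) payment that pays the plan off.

$34.65

Payment period 1: opening $903.85; interest $10.00 → $913.85; payment $184.04; balance $729.81
Payment period 2: opening $729.81; interest $9.00 → $738.81; payment $183.04; balance $555.77
Payment period 3: opening $555.77; interest $7.00 → $562.77; payment $181.04; balance $381.73
Payment period 4: opening $381.73; interest $5.00 → $386.73; payment $179.04; balance $207.69
Payment period 5: opening $207.69; interest $3.00 → $210.69; payment $177.04; balance $33.65
Payment period 6: opening $33.65; interest $1.00 → $34.65; payment $34.65; balance $0.00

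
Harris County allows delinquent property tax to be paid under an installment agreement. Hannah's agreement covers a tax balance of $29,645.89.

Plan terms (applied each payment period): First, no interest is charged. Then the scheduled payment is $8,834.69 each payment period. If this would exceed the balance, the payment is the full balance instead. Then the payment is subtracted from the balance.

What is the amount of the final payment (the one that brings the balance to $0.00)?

$3,141.82

Payment period 1: $29,645.89 − $8,834.69 → $20,811.20
Payment period 2: $20,811.20 − $8,834.69 → $11,976.51
Payment period 3: $11,976.51 − $8,834.69 → $3,141.82
Payment period 4: $3,141.82 − $3,141.82 → $0.00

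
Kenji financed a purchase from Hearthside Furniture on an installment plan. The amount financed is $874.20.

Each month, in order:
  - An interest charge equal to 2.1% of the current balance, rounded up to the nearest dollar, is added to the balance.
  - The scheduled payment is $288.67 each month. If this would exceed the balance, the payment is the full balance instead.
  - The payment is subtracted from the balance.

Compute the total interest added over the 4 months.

Month 1: opening $874.20; interest $19.00 → $893.20; payment $288.67; balance $604.53
Month 2: opening $604.53; interest $13.00 → $617.53; payment $288.67; balance $328.86
Month 3: opening $328.86; interest $7.00 → $335.86; payment $288.67; balance $47.19
Month 4: opening $47.19; interest $1.00 → $48.19; payment $48.19; balance $0.00
Total interest: $19.00 + $13.00 + $7.00 + $1.00 = $40.00

$40.00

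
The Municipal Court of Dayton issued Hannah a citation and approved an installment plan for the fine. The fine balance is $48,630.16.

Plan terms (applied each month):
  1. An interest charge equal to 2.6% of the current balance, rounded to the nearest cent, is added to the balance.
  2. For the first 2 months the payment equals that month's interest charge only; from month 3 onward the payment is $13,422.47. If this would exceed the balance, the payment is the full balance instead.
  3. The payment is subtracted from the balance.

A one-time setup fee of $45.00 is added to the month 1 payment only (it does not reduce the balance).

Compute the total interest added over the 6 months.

# | Opening | Interest | Payment | Fee | End bal
1 | $48,630.16 | $1,264.38 | $1,264.38 | $45.00 | $48,630.16
2 | $48,630.16 | $1,264.38 | $1,264.38 | — | $48,630.16
3 | $48,630.16 | $1,264.38 | $13,422.47 | — | $36,472.07
4 | $36,472.07 | $948.27 | $13,422.47 | — | $23,997.87
5 | $23,997.87 | $623.94 | $13,422.47 | — | $11,199.34
6 | $11,199.34 | $291.18 | $11,490.52 | — | $0.00
Total interest: $1,264.38 + $1,264.38 + $1,264.38 + $948.27 + $623.94 + $291.18 = $5,656.53

$5,656.53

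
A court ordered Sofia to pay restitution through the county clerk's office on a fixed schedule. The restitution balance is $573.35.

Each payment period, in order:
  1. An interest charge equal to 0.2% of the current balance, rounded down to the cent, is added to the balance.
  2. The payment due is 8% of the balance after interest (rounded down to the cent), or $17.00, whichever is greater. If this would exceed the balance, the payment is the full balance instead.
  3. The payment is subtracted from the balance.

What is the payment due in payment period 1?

Payment period 1: $573.35 +$1.14 interest = $574.49; pay $45.95 → $528.54

$45.95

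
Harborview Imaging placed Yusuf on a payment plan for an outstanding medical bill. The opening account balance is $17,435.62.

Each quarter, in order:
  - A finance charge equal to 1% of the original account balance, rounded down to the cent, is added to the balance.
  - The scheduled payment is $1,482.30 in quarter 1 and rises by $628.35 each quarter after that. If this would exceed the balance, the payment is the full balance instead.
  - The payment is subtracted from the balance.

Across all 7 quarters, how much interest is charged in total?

$1,220.45

Quarter 1: $17,435.62 +$174.35 interest = $17,609.97; pay $1,482.30 → $16,127.67
Quarter 2: $16,127.67 +$174.35 interest = $16,302.02; pay $2,110.65 → $14,191.37
Quarter 3: $14,191.37 +$174.35 interest = $14,365.72; pay $2,739.00 → $11,626.72
Quarter 4: $11,626.72 +$174.35 interest = $11,801.07; pay $3,367.35 → $8,433.72
Quarter 5: $8,433.72 +$174.35 interest = $8,608.07; pay $3,995.70 → $4,612.37
Quarter 6: $4,612.37 +$174.35 interest = $4,786.72; pay $4,624.05 → $162.67
Quarter 7: $162.67 +$174.35 interest = $337.02; pay $337.02 → $0.00
Total interest: $174.35 + $174.35 + $174.35 + $174.35 + $174.35 + $174.35 + $174.35 = $1,220.45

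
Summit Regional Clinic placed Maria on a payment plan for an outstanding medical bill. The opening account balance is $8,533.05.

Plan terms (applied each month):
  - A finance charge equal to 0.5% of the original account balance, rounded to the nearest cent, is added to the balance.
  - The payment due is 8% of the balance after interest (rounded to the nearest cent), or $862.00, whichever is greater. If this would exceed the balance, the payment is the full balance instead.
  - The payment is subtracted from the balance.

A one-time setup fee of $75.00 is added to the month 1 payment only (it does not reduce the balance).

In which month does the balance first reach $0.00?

# | Opening | Interest | Payment | Fee | End bal
1 | $8,533.05 | $42.67 | $862.00 | $75.00 | $7,713.72
2 | $7,713.72 | $42.67 | $862.00 | — | $6,894.39
3 | $6,894.39 | $42.67 | $862.00 | — | $6,075.06
4 | $6,075.06 | $42.67 | $862.00 | — | $5,255.73
5 | $5,255.73 | $42.67 | $862.00 | — | $4,436.40
6 | $4,436.40 | $42.67 | $862.00 | — | $3,617.07
7 | $3,617.07 | $42.67 | $862.00 | — | $2,797.74
8 | $2,797.74 | $42.67 | $862.00 | — | $1,978.41
9 | $1,978.41 | $42.67 | $862.00 | — | $1,159.08
10 | $1,159.08 | $42.67 | $862.00 | — | $339.75
11 | $339.75 | $42.67 | $382.42 | — | $0.00
Balance reaches $0.00 in month 11.

11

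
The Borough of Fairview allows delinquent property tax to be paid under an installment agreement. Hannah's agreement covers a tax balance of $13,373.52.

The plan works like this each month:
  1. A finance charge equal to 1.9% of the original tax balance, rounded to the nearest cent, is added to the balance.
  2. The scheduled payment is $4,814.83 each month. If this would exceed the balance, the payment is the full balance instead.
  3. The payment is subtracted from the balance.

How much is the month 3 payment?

$4,506.16

Month 1: opening $13,373.52; interest $254.10 → $13,627.62; payment $4,814.83; balance $8,812.79
Month 2: opening $8,812.79; interest $254.10 → $9,066.89; payment $4,814.83; balance $4,252.06
Month 3: opening $4,252.06; interest $254.10 → $4,506.16; payment $4,506.16; balance $0.00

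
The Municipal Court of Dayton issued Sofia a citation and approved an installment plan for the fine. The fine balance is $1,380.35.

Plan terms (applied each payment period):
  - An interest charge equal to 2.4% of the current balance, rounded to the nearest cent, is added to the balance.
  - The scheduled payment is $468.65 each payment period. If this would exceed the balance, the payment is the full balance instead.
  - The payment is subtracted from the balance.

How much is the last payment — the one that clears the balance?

Payment period 1: opening $1,380.35; interest $33.13 → $1,413.48; payment $468.65; balance $944.83
Payment period 2: opening $944.83; interest $22.68 → $967.51; payment $468.65; balance $498.86
Payment period 3: opening $498.86; interest $11.97 → $510.83; payment $468.65; balance $42.18
Payment period 4: opening $42.18; interest $1.01 → $43.19; payment $43.19; balance $0.00

$43.19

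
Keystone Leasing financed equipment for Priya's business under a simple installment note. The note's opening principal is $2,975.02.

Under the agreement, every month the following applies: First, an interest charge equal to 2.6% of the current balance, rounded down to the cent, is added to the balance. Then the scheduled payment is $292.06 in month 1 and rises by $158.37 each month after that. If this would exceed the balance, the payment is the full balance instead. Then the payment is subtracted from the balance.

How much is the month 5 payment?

# | Opening | Interest | Payment | End bal
1 | $2,975.02 | $77.35 | $292.06 | $2,760.31
2 | $2,760.31 | $71.76 | $450.43 | $2,381.64
3 | $2,381.64 | $61.92 | $608.80 | $1,834.76
4 | $1,834.76 | $47.70 | $767.17 | $1,115.29
5 | $1,115.29 | $28.99 | $925.54 | $218.74

$925.54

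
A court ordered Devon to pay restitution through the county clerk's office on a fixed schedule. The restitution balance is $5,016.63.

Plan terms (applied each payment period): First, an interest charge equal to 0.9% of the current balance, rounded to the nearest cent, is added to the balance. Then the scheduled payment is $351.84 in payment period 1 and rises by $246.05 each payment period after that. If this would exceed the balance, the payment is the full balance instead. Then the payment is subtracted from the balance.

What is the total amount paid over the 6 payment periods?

$5,201.03

# | Opening | Interest | Payment | End bal
1 | $5,016.63 | $45.15 | $351.84 | $4,709.94
2 | $4,709.94 | $42.39 | $597.89 | $4,154.44
3 | $4,154.44 | $37.39 | $843.94 | $3,347.89
4 | $3,347.89 | $30.13 | $1,089.99 | $2,288.03
5 | $2,288.03 | $20.59 | $1,336.04 | $972.58
6 | $972.58 | $8.75 | $981.33 | $0.00
Total paid: $5,201.03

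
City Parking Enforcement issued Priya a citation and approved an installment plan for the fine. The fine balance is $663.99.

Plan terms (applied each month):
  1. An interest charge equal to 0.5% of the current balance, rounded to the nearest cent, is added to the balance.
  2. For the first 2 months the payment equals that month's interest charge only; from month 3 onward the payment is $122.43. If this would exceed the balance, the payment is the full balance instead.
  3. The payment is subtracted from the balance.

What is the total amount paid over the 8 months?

# | Opening | Interest | Payment | End bal
1 | $663.99 | $3.32 | $3.32 | $663.99
2 | $663.99 | $3.32 | $3.32 | $663.99
3 | $663.99 | $3.32 | $122.43 | $544.88
4 | $544.88 | $2.72 | $122.43 | $425.17
5 | $425.17 | $2.13 | $122.43 | $304.87
6 | $304.87 | $1.52 | $122.43 | $183.96
7 | $183.96 | $0.92 | $122.43 | $62.45
8 | $62.45 | $0.31 | $62.76 | $0.00
Total paid: $681.55

$681.55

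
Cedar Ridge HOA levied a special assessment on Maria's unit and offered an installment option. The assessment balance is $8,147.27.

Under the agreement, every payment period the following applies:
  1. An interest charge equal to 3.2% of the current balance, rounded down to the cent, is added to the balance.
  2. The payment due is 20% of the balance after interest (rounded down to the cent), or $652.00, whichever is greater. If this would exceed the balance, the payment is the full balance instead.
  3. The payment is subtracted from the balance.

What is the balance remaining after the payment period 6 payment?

Payment period 1: opening $8,147.27; interest $260.71 → $8,407.98; payment $1,681.59; balance $6,726.39
Payment period 2: opening $6,726.39; interest $215.24 → $6,941.63; payment $1,388.32; balance $5,553.31
Payment period 3: opening $5,553.31; interest $177.70 → $5,731.01; payment $1,146.20; balance $4,584.81
Payment period 4: opening $4,584.81; interest $146.71 → $4,731.52; payment $946.30; balance $3,785.22
Payment period 5: opening $3,785.22; interest $121.12 → $3,906.34; payment $781.26; balance $3,125.08
Payment period 6: opening $3,125.08; interest $100.00 → $3,225.08; payment $652.00; balance $2,573.08

$2,573.08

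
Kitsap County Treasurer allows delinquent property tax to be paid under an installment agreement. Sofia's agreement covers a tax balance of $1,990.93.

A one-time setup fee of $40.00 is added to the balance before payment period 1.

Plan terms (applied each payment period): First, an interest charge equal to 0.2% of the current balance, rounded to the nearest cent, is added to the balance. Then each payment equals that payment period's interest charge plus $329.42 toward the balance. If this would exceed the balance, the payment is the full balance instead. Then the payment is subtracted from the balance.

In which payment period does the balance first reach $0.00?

# | Opening | Interest | Payment | End bal
1 | $2,030.93 | $4.06 | $333.48 | $1,701.51
2 | $1,701.51 | $3.40 | $332.82 | $1,372.09
3 | $1,372.09 | $2.74 | $332.16 | $1,042.67
4 | $1,042.67 | $2.09 | $331.51 | $713.25
5 | $713.25 | $1.43 | $330.85 | $383.83
6 | $383.83 | $0.77 | $330.19 | $54.41
7 | $54.41 | $0.11 | $54.52 | $0.00
Balance reaches $0.00 in payment period 7.

7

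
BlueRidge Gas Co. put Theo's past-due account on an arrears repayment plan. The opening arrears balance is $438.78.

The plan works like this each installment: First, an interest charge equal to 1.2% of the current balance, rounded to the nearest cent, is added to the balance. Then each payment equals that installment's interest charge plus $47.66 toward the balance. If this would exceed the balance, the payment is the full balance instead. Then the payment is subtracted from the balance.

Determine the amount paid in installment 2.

$52.35

Installment 1: opening $438.78; interest $5.27 → $444.05; payment $52.93; balance $391.12
Installment 2: opening $391.12; interest $4.69 → $395.81; payment $52.35; balance $343.46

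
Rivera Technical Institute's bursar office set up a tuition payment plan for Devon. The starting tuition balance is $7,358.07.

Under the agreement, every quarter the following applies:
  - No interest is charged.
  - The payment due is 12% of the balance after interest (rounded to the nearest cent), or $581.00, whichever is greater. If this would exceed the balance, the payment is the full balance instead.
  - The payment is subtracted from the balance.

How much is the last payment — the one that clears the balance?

# | Opening | Payment | End bal
1 | $7,358.07 | $882.97 | $6,475.10
2 | $6,475.10 | $777.01 | $5,698.09
3 | $5,698.09 | $683.77 | $5,014.32
4 | $5,014.32 | $601.72 | $4,412.60
5 | $4,412.60 | $581.00 | $3,831.60
6 | $3,831.60 | $581.00 | $3,250.60
7 | $3,250.60 | $581.00 | $2,669.60
8 | $2,669.60 | $581.00 | $2,088.60
9 | $2,088.60 | $581.00 | $1,507.60
10 | $1,507.60 | $581.00 | $926.60
11 | $926.60 | $581.00 | $345.60
12 | $345.60 | $345.60 | $0.00

$345.60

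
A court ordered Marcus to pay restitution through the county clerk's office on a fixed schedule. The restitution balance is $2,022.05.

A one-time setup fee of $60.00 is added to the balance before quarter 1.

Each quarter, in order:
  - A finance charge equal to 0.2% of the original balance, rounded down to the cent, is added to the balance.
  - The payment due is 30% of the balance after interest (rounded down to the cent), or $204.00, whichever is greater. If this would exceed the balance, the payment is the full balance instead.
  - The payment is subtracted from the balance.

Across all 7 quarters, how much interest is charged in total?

$28.28

# | Opening | Interest | Payment | End bal
1 | $2,082.05 | $4.04 | $625.82 | $1,460.27
2 | $1,460.27 | $4.04 | $439.29 | $1,025.02
3 | $1,025.02 | $4.04 | $308.71 | $720.35
4 | $720.35 | $4.04 | $217.31 | $507.08
5 | $507.08 | $4.04 | $204.00 | $307.12
6 | $307.12 | $4.04 | $204.00 | $107.16
7 | $107.16 | $4.04 | $111.20 | $0.00
Total interest: $4.04 + $4.04 + $4.04 + $4.04 + $4.04 + $4.04 + $4.04 = $28.28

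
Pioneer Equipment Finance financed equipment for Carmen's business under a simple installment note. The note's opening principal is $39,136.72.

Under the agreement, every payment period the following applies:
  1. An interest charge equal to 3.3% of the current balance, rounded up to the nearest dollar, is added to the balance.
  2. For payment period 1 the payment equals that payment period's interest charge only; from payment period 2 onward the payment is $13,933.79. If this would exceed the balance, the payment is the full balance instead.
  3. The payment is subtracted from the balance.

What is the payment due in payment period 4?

Payment period 1: $39,136.72 +$1,292.00 interest = $40,428.72; pay $1,292.00 → $39,136.72
Payment period 2: $39,136.72 +$1,292.00 interest = $40,428.72; pay $13,933.79 → $26,494.93
Payment period 3: $26,494.93 +$875.00 interest = $27,369.93; pay $13,933.79 → $13,436.14
Payment period 4: $13,436.14 +$444.00 interest = $13,880.14; pay $13,880.14 → $0.00

$13,880.14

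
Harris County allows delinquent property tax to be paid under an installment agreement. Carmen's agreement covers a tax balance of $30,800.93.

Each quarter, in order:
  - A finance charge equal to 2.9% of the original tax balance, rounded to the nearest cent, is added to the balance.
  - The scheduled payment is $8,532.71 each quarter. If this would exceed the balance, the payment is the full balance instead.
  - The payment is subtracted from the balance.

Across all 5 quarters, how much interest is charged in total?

Quarter 1: opening $30,800.93; interest $893.23 → $31,694.16; payment $8,532.71; balance $23,161.45
Quarter 2: opening $23,161.45; interest $893.23 → $24,054.68; payment $8,532.71; balance $15,521.97
Quarter 3: opening $15,521.97; interest $893.23 → $16,415.20; payment $8,532.71; balance $7,882.49
Quarter 4: opening $7,882.49; interest $893.23 → $8,775.72; payment $8,532.71; balance $243.01
Quarter 5: opening $243.01; interest $893.23 → $1,136.24; payment $1,136.24; balance $0.00
Total interest: $893.23 + $893.23 + $893.23 + $893.23 + $893.23 = $4,466.15

$4,466.15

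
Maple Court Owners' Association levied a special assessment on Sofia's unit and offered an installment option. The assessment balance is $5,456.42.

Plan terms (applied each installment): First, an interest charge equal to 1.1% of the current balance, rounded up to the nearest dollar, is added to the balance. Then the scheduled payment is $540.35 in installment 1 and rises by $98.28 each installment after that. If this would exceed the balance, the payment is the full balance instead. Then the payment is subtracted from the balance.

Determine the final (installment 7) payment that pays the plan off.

Installment 1: opening $5,456.42; interest $61.00 → $5,517.42; payment $540.35; balance $4,977.07
Installment 2: opening $4,977.07; interest $55.00 → $5,032.07; payment $638.63; balance $4,393.44
Installment 3: opening $4,393.44; interest $49.00 → $4,442.44; payment $736.91; balance $3,705.53
Installment 4: opening $3,705.53; interest $41.00 → $3,746.53; payment $835.19; balance $2,911.34
Installment 5: opening $2,911.34; interest $33.00 → $2,944.34; payment $933.47; balance $2,010.87
Installment 6: opening $2,010.87; interest $23.00 → $2,033.87; payment $1,031.75; balance $1,002.12
Installment 7: opening $1,002.12; interest $12.00 → $1,014.12; payment $1,014.12; balance $0.00

$1,014.12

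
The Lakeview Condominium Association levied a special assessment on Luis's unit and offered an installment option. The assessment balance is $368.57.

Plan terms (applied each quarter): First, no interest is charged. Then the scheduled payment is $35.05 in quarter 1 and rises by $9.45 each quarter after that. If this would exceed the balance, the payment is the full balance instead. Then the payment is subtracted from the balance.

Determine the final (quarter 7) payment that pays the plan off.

$16.52

# | Opening | Payment | End bal
1 | $368.57 | $35.05 | $333.52
2 | $333.52 | $44.50 | $289.02
3 | $289.02 | $53.95 | $235.07
4 | $235.07 | $63.40 | $171.67
5 | $171.67 | $72.85 | $98.82
6 | $98.82 | $82.30 | $16.52
7 | $16.52 | $16.52 | $0.00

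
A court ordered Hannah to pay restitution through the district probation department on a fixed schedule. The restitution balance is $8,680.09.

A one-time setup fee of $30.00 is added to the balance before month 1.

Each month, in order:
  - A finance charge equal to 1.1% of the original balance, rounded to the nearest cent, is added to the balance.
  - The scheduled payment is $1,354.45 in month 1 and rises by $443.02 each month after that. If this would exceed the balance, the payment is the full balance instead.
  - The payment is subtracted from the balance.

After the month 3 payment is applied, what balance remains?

$3,604.12

Month 1: $8,710.09 +$95.48 interest = $8,805.57; pay $1,354.45 → $7,451.12
Month 2: $7,451.12 +$95.48 interest = $7,546.60; pay $1,797.47 → $5,749.13
Month 3: $5,749.13 +$95.48 interest = $5,844.61; pay $2,240.49 → $3,604.12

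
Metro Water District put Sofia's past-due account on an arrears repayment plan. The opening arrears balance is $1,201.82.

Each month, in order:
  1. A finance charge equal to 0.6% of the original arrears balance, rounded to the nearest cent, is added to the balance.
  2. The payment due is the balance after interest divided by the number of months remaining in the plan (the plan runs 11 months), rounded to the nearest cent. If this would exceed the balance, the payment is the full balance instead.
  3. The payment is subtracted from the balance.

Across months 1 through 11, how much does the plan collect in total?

$1,281.13

Month 1: opening $1,201.82; interest $7.21 → $1,209.03; payment $109.91; balance $1,099.12
Month 2: opening $1,099.12; interest $7.21 → $1,106.33; payment $110.63; balance $995.70
Month 3: opening $995.70; interest $7.21 → $1,002.91; payment $111.43; balance $891.48
Month 4: opening $891.48; interest $7.21 → $898.69; payment $112.34; balance $786.35
Month 5: opening $786.35; interest $7.21 → $793.56; payment $113.37; balance $680.19
Month 6: opening $680.19; interest $7.21 → $687.40; payment $114.57; balance $572.83
Month 7: opening $572.83; interest $7.21 → $580.04; payment $116.01; balance $464.03
Month 8: opening $464.03; interest $7.21 → $471.24; payment $117.81; balance $353.43
Month 9: opening $353.43; interest $7.21 → $360.64; payment $120.21; balance $240.43
Month 10: opening $240.43; interest $7.21 → $247.64; payment $123.82; balance $123.82
Month 11: opening $123.82; interest $7.21 → $131.03; payment $131.03; balance $0.00
Total paid: $1,281.13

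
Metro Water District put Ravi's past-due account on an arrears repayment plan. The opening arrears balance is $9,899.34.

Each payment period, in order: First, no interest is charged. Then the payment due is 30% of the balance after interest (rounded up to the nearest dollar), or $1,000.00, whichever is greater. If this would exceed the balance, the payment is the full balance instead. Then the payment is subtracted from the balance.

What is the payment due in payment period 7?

Payment period 1: $9,899.34 − $2,970.00 → $6,929.34
Payment period 2: $6,929.34 − $2,079.00 → $4,850.34
Payment period 3: $4,850.34 − $1,456.00 → $3,394.34
Payment period 4: $3,394.34 − $1,019.00 → $2,375.34
Payment period 5: $2,375.34 − $1,000.00 → $1,375.34
Payment period 6: $1,375.34 − $1,000.00 → $375.34
Payment period 7: $375.34 − $375.34 → $0.00

$375.34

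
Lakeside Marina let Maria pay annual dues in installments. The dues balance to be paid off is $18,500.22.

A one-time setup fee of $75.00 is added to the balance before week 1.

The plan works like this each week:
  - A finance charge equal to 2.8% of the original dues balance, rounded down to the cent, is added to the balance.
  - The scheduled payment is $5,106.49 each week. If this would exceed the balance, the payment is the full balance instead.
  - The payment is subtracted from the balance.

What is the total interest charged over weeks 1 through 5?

$2,590.00

Week 1: $18,575.22 +$518.00 interest = $19,093.22; pay $5,106.49 → $13,986.73
Week 2: $13,986.73 +$518.00 interest = $14,504.73; pay $5,106.49 → $9,398.24
Week 3: $9,398.24 +$518.00 interest = $9,916.24; pay $5,106.49 → $4,809.75
Week 4: $4,809.75 +$518.00 interest = $5,327.75; pay $5,106.49 → $221.26
Week 5: $221.26 +$518.00 interest = $739.26; pay $739.26 → $0.00
Total interest: $518.00 + $518.00 + $518.00 + $518.00 + $518.00 = $2,590.00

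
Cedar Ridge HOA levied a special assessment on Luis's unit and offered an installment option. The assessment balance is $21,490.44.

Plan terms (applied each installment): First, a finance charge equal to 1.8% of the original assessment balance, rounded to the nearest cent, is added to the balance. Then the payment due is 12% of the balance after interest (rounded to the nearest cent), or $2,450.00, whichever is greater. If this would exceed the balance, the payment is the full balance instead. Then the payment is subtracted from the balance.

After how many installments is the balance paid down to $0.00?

11

Installment 1: opening $21,490.44; interest $386.83 → $21,877.27; payment $2,625.27; balance $19,252.00
Installment 2: opening $19,252.00; interest $386.83 → $19,638.83; payment $2,450.00; balance $17,188.83
Installment 3: opening $17,188.83; interest $386.83 → $17,575.66; payment $2,450.00; balance $15,125.66
Installment 4: opening $15,125.66; interest $386.83 → $15,512.49; payment $2,450.00; balance $13,062.49
Installment 5: opening $13,062.49; interest $386.83 → $13,449.32; payment $2,450.00; balance $10,999.32
Installment 6: opening $10,999.32; interest $386.83 → $11,386.15; payment $2,450.00; balance $8,936.15
Installment 7: opening $8,936.15; interest $386.83 → $9,322.98; payment $2,450.00; balance $6,872.98
Installment 8: opening $6,872.98; interest $386.83 → $7,259.81; payment $2,450.00; balance $4,809.81
Installment 9: opening $4,809.81; interest $386.83 → $5,196.64; payment $2,450.00; balance $2,746.64
Installment 10: opening $2,746.64; interest $386.83 → $3,133.47; payment $2,450.00; balance $683.47
Installment 11: opening $683.47; interest $386.83 → $1,070.30; payment $1,070.30; balance $0.00
Balance reaches $0.00 in installment 11.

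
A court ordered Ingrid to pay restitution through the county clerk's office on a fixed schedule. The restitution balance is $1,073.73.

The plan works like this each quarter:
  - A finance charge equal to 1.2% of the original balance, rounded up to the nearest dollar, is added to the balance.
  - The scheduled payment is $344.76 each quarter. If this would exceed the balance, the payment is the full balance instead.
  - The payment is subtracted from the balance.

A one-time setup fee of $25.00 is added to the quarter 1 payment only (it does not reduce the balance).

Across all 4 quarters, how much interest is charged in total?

Quarter 1: opening $1,073.73; interest $13.00 → $1,086.73; payment $344.76 (+ $25.00 fee); balance $741.97
Quarter 2: opening $741.97; interest $13.00 → $754.97; payment $344.76; balance $410.21
Quarter 3: opening $410.21; interest $13.00 → $423.21; payment $344.76; balance $78.45
Quarter 4: opening $78.45; interest $13.00 → $91.45; payment $91.45; balance $0.00
Total interest: $13.00 + $13.00 + $13.00 + $13.00 = $52.00

$52.00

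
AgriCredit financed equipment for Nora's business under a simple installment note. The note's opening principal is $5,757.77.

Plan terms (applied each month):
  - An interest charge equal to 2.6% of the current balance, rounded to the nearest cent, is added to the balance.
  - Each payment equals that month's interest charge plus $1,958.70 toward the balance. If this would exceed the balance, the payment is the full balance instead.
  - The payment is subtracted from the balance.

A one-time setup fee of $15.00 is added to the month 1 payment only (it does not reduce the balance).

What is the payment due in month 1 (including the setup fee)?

Month 1: opening $5,757.77; interest $149.70 → $5,907.47; payment $2,108.40 (+ $15.00 fee); balance $3,799.07

$2,123.40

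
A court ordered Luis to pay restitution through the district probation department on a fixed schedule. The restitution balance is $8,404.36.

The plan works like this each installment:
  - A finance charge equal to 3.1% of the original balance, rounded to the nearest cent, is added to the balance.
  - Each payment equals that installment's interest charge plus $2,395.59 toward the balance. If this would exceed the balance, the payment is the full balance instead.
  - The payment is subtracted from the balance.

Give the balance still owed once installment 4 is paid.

# | Opening | Interest | Payment | End bal
1 | $8,404.36 | $260.54 | $2,656.13 | $6,008.77
2 | $6,008.77 | $260.54 | $2,656.13 | $3,613.18
3 | $3,613.18 | $260.54 | $2,656.13 | $1,217.59
4 | $1,217.59 | $260.54 | $1,478.13 | $0.00

$0.00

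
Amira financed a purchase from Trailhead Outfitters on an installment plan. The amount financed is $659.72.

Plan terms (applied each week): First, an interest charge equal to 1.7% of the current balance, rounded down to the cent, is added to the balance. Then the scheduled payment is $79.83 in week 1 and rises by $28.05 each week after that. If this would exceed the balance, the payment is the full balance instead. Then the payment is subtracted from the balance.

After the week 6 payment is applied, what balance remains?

# | Opening | Interest | Payment | End bal
1 | $659.72 | $11.21 | $79.83 | $591.10
2 | $591.10 | $10.04 | $107.88 | $493.26
3 | $493.26 | $8.38 | $135.93 | $365.71
4 | $365.71 | $6.21 | $163.98 | $207.94
5 | $207.94 | $3.53 | $192.03 | $19.44
6 | $19.44 | $0.33 | $19.77 | $0.00

$0.00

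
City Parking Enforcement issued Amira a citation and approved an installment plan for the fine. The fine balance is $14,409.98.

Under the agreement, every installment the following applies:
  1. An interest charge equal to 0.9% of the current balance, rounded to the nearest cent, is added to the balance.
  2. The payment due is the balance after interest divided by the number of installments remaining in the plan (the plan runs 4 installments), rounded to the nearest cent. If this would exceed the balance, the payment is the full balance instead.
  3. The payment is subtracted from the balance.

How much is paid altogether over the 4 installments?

$14,737.14

Installment 1: opening $14,409.98; interest $129.69 → $14,539.67; payment $3,634.92; balance $10,904.75
Installment 2: opening $10,904.75; interest $98.14 → $11,002.89; payment $3,667.63; balance $7,335.26
Installment 3: opening $7,335.26; interest $66.02 → $7,401.28; payment $3,700.64; balance $3,700.64
Installment 4: opening $3,700.64; interest $33.31 → $3,733.95; payment $3,733.95; balance $0.00
Total paid: $14,737.14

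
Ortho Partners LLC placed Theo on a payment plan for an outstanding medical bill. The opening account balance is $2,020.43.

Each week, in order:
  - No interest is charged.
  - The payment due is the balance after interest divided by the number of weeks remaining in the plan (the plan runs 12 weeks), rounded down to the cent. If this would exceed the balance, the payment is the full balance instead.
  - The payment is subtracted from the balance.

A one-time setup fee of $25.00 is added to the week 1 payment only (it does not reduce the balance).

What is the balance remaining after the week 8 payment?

Week 1: opening $2,020.43; payment $168.36 (+ $25.00 fee); balance $1,852.07
Week 2: opening $1,852.07; payment $168.37; balance $1,683.70
Week 3: opening $1,683.70; payment $168.37; balance $1,515.33
Week 4: opening $1,515.33; payment $168.37; balance $1,346.96
Week 5: opening $1,346.96; payment $168.37; balance $1,178.59
Week 6: opening $1,178.59; payment $168.37; balance $1,010.22
Week 7: opening $1,010.22; payment $168.37; balance $841.85
Week 8: opening $841.85; payment $168.37; balance $673.48

$673.48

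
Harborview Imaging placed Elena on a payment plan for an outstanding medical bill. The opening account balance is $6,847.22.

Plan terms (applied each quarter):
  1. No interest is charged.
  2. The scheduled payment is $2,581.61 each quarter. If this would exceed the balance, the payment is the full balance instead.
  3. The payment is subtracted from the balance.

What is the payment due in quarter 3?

$1,684.00

# | Opening | Payment | End bal
1 | $6,847.22 | $2,581.61 | $4,265.61
2 | $4,265.61 | $2,581.61 | $1,684.00
3 | $1,684.00 | $1,684.00 | $0.00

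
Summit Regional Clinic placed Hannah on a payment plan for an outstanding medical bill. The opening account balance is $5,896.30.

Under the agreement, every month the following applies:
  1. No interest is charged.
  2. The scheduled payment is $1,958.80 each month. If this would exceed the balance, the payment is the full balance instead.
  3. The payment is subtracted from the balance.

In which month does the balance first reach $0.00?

4

Month 1: $5,896.30 − $1,958.80 → $3,937.50
Month 2: $3,937.50 − $1,958.80 → $1,978.70
Month 3: $1,978.70 − $1,958.80 → $19.90
Month 4: $19.90 − $19.90 → $0.00
Balance reaches $0.00 in month 4.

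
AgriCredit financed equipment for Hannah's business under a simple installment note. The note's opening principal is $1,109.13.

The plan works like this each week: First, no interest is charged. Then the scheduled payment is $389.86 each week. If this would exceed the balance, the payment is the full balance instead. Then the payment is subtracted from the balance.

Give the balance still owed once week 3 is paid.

$0.00

Week 1: opening $1,109.13; payment $389.86; balance $719.27
Week 2: opening $719.27; payment $389.86; balance $329.41
Week 3: opening $329.41; payment $329.41; balance $0.00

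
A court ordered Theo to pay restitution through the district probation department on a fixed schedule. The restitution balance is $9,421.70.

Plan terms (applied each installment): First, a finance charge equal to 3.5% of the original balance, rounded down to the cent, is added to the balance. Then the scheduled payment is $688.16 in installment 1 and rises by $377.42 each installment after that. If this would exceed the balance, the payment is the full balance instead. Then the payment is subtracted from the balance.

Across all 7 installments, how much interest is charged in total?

Installment 1: $9,421.70 +$329.75 interest = $9,751.45; pay $688.16 → $9,063.29
Installment 2: $9,063.29 +$329.75 interest = $9,393.04; pay $1,065.58 → $8,327.46
Installment 3: $8,327.46 +$329.75 interest = $8,657.21; pay $1,443.00 → $7,214.21
Installment 4: $7,214.21 +$329.75 interest = $7,543.96; pay $1,820.42 → $5,723.54
Installment 5: $5,723.54 +$329.75 interest = $6,053.29; pay $2,197.84 → $3,855.45
Installment 6: $3,855.45 +$329.75 interest = $4,185.20; pay $2,575.26 → $1,609.94
Installment 7: $1,609.94 +$329.75 interest = $1,939.69; pay $1,939.69 → $0.00
Total interest: $329.75 + $329.75 + $329.75 + $329.75 + $329.75 + $329.75 + $329.75 = $2,308.25

$2,308.25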